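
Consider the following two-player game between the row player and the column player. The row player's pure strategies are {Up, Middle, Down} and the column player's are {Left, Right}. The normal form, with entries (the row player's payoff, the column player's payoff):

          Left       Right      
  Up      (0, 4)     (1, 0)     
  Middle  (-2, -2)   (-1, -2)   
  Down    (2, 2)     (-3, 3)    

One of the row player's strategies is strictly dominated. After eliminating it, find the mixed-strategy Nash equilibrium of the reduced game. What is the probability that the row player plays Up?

The row player's strategy Middle is strictly dominated by Up: 0 > -2 and 1 > -1. Eliminate Middle.
The row player's mix must leave the column player indifferent between Left and Right.
  the column player's expected payoff from Left: p·4 + (1−p)·2 = 2p + 2
  the column player's expected payoff from Right: p·0 + (1−p)·3 = -3p + 3
  2p + 2 = -3p + 3  ⇒  5p = 1  ⇒  p = 1/5.

p = 1/5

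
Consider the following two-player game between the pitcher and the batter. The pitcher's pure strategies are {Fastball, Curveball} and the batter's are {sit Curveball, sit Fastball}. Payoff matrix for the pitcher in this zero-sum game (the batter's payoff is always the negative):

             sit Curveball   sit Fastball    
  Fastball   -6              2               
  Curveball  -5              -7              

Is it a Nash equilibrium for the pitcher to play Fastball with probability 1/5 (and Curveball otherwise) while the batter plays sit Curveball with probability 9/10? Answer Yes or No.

Check the batter's indifference given the pitcher's mix p = 1/5:
  payoff from sit Curveball = 26/5; payoff from sit Fastball = 26/5 — equal.
Check the pitcher's indifference given the batter's mix q = 9/10:
  payoff from Fastball = -26/5; payoff from Curveball = -26/5 — equal.
Both players are indifferent, so neither can profitably deviate.

Yes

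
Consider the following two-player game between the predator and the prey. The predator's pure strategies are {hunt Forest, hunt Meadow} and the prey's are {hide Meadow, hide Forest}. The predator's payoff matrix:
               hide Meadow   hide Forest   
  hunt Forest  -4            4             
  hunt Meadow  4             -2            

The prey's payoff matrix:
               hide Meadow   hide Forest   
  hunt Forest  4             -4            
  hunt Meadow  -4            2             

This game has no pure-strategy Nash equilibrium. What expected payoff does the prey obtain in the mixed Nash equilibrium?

Set the prey's expected payoff from hide Meadow equal to that from hide Forest:
  the prey's payoff from hide Meadow: p·4 + (1−p)·(-4) = 8p - 4
  the prey's payoff from hide Forest: p·(-4) + (1−p)·2 = -6p + 2
  8p - 4 = -6p + 2  ⇒  14p = 6  ⇒  p = 3/7.
At equilibrium the prey is indifferent across columns, so the prey's payoff equals the payoff from hide Meadow: (3/7)·4 + (4/7)·(-4) = -4/7.

-4/7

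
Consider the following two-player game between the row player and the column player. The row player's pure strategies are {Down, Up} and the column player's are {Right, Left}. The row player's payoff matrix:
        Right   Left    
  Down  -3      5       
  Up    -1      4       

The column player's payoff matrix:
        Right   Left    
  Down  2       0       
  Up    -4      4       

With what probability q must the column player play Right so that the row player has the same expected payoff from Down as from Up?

q = 1/3

In a mixed equilibrium the row player is indifferent between Down and Up; this condition fixes q.
  the row player's expected payoff from Down: q·(-3) + (1−q)·5 = -8q + 5
  the row player's expected payoff from Up: q·(-1) + (1−q)·4 = -5q + 4
  -8q + 5 = -5q + 4  ⇒  -3q = -1  ⇒  q = 1/3.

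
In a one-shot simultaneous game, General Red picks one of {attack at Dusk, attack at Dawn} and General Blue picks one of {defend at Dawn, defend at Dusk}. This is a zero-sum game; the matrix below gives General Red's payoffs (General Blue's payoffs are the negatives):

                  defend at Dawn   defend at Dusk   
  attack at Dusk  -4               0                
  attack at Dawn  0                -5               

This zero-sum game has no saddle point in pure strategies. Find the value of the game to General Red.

v = -20/9

General Blue's mix must leave General Red indifferent between attack at Dusk and attack at Dawn.
  General Red's payoff to attack at Dusk: q·(-4) + (1−q)·0 = -4q
  General Red's payoff to attack at Dawn: q·0 + (1−q)·(-5) = 5q - 5
  -4q = 5q - 5  ⇒  -9q = -5  ⇒  q = 5/9.
The value is General Red's expected payoff against this mix (using attack at Dusk): (5/9)·(-4) + (4/9)·0 = -20/9.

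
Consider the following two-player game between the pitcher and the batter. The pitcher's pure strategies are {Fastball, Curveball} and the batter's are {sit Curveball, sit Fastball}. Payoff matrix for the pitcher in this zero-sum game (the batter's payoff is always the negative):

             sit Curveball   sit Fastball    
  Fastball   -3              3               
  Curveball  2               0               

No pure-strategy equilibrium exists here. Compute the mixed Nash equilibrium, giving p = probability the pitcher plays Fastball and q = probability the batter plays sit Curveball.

p = 1/4, q = 3/8

In a mixed equilibrium the batter is indifferent between sit Curveball and sit Fastball; this condition fixes p.
  the batter's payoff to sit Curveball: p·3 + (1−p)·(-2) = 5p - 2
  the batter's payoff to sit Fastball: p·(-3) + (1−p)·0 = -3p
  5p - 2 = -3p  ⇒  8p = 2  ⇒  p = 1/4.
For the pitcher to be willing to mix, the pitcher must be indifferent between Fastball and Curveball, which pins down the batter's mix.
  the pitcher's payoff from Fastball: q·(-3) + (1−q)·3 = -6q + 3
  the pitcher's payoff from Curveball: q·2 + (1−q)·0 = 2q
  -6q + 3 = 2q  ⇒  -8q = -3  ⇒  q = 3/8.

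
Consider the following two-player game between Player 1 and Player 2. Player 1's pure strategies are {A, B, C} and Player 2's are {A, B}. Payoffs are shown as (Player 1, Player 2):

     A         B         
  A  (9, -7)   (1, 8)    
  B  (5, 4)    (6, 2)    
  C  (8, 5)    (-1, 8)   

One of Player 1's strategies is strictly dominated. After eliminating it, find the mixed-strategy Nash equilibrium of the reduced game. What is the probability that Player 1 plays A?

p = 2/17

Player 1's strategy C is strictly dominated by A: 9 > 8 and 1 > -1. Eliminate C.
Player 1's mix must leave Player 2 indifferent between A and B.
  Player 2's payoff from A: p·(-7) + (1−p)·4 = -11p + 4
  Player 2's payoff from B: p·8 + (1−p)·2 = 6p + 2
  -11p + 4 = 6p + 2  ⇒  -17p = -2  ⇒  p = 2/17.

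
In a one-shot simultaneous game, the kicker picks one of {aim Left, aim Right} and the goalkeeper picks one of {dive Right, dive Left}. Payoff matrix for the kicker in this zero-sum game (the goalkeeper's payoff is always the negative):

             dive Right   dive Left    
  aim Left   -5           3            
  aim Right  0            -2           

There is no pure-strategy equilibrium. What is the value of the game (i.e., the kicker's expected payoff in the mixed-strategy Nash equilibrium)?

Set the kicker's expected payoff from aim Left equal to that from aim Right:
  the kicker's expected payoff from aim Left: q·(-5) + (1−q)·3 = -8q + 3
  the kicker's expected payoff from aim Right: q·0 + (1−q)·(-2) = 2q - 2
  -8q + 3 = 2q - 2  ⇒  -10q = -5  ⇒  q = 1/2.
The value is the kicker's expected payoff against this mix (using aim Left): (1/2)·(-5) + (1/2)·3 = -1.

v = -1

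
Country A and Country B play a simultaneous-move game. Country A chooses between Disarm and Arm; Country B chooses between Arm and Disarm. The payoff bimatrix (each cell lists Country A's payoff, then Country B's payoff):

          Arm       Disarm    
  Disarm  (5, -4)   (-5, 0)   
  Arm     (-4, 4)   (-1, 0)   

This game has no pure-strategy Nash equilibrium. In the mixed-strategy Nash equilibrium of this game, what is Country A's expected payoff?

Country B's mix must leave Country A indifferent between Disarm and Arm.
  Country A's expected payoff from Disarm: q·5 + (1−q)·(-5) = 10q - 5
  Country A's expected payoff from Arm: q·(-4) + (1−q)·(-1) = -3q - 1
  10q - 5 = -3q - 1  ⇒  13q = 4  ⇒  q = 4/13.
At equilibrium Country A is indifferent across rows, so Country A's payoff equals the payoff from Disarm: (4/13)·5 + (9/13)·(-5) = -25/13.

-25/13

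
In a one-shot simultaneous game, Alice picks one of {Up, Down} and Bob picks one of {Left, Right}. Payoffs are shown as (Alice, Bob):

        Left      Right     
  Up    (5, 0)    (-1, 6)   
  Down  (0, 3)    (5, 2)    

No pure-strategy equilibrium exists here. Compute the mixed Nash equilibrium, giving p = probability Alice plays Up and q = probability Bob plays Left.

p = 1/7, q = 6/11

Alice's mix must leave Bob indifferent between Left and Right.
  Bob's payoff to Left: p·0 + (1−p)·3 = -3p + 3
  Bob's payoff to Right: p·6 + (1−p)·2 = 4p + 2
  -3p + 3 = 4p + 2  ⇒  -7p = -1  ⇒  p = 1/7.
Set Alice's expected payoff from Up equal to that from Down:
  Alice's payoff to Up: q·5 + (1−q)·(-1) = 6q - 1
  Alice's payoff to Down: q·0 + (1−q)·5 = -5q + 5
  6q - 1 = -5q + 5  ⇒  11q = 6  ⇒  q = 6/11.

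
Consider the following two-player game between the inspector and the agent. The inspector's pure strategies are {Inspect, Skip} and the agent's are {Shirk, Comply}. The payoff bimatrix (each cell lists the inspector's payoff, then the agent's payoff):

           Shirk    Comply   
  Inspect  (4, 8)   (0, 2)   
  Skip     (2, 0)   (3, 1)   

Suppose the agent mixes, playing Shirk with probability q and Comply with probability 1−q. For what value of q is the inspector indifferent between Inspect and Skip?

q = 3/5

The inspector's indifference between Inspect and Skip determines the agent's mixing probability q:
  the inspector's payoff from Inspect: q·4 + (1−q)·0 = 4q
  the inspector's payoff from Skip: q·2 + (1−q)·3 = -q + 3
  4q = -q + 3  ⇒  5q = 3  ⇒  q = 3/5.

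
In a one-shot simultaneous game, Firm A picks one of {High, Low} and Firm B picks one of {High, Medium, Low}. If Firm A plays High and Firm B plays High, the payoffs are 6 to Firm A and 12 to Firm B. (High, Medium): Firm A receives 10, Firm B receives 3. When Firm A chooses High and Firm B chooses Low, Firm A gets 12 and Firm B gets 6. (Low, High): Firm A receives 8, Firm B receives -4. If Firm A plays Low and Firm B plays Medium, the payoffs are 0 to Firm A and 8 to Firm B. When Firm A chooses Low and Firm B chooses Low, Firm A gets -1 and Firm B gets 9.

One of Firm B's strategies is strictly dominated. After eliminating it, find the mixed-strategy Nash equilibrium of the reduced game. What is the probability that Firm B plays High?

q = 13/15

Firm B's strategy Medium is strictly dominated by Low: 6 > 3 and 9 > 8. Eliminate Medium.
Firm B's mix must leave Firm A indifferent between High and Low.
  Firm A's payoff from High: q·6 + (1−q)·12 = -6q + 12
  Firm A's payoff from Low: q·8 + (1−q)·(-1) = 9q - 1
  -6q + 12 = 9q - 1  ⇒  -15q = -13  ⇒  q = 13/15.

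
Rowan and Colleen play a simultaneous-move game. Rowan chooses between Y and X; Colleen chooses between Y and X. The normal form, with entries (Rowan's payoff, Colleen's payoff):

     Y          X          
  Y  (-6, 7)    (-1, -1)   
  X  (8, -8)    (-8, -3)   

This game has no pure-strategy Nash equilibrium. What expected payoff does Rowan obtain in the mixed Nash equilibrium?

-8/3

Colleen's mix must leave Rowan indifferent between Y and X.
  Rowan's expected payoff from Y: q·(-6) + (1−q)·(-1) = -5q - 1
  Rowan's expected payoff from X: q·8 + (1−q)·(-8) = 16q - 8
  -5q - 1 = 16q - 8  ⇒  -21q = -7  ⇒  q = 1/3.
At equilibrium Rowan is indifferent across rows, so Rowan's payoff equals the payoff from Y: (1/3)·(-6) + (2/3)·(-1) = -8/3.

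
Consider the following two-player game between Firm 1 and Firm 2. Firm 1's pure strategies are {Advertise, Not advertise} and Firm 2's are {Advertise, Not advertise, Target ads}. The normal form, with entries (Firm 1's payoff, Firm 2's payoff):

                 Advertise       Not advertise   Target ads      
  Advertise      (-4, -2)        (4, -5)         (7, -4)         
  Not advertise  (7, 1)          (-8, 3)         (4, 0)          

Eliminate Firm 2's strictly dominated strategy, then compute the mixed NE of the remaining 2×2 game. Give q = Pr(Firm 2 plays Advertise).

q = 12/23

Firm 2's strategy Target ads is strictly dominated by Advertise: -2 > -4 and 1 > 0. Eliminate Target ads.
Firm 2's mix must leave Firm 1 indifferent between Advertise and Not advertise.
  Firm 1's payoff to Advertise: q·(-4) + (1−q)·4 = -8q + 4
  Firm 1's payoff to Not advertise: q·7 + (1−q)·(-8) = 15q - 8
  -8q + 4 = 15q - 8  ⇒  -23q = -12  ⇒  q = 12/23.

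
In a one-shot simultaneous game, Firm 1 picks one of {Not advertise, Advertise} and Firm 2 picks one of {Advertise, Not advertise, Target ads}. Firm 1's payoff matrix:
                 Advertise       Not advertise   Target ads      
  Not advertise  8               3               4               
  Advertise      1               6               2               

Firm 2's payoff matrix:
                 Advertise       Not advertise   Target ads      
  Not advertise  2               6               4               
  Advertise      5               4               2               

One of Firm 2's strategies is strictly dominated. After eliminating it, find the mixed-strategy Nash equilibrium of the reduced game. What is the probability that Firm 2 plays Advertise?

Firm 2's strategy Target ads is strictly dominated by Not advertise: 6 > 4 and 4 > 2. Eliminate Target ads.
For Firm 1 to be willing to mix, Firm 1 must be indifferent between Not advertise and Advertise, which pins down Firm 2's mix.
  Firm 1's expected payoff from Not advertise: q·8 + (1−q)·3 = 5q + 3
  Firm 1's expected payoff from Advertise: q·1 + (1−q)·6 = -5q + 6
  5q + 3 = -5q + 6  ⇒  10q = 3  ⇒  q = 3/10.

q = 3/10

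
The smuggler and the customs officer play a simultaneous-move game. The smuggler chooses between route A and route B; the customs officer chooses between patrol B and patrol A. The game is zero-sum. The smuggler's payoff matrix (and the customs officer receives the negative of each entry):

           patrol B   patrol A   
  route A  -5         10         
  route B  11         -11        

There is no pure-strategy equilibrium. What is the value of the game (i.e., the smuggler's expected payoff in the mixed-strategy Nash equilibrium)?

For the smuggler to be willing to mix, the smuggler must be indifferent between route A and route B, which pins down the customs officer's mix.
  the smuggler's expected payoff from route A: q·(-5) + (1−q)·10 = -15q + 10
  the smuggler's expected payoff from route B: q·11 + (1−q)·(-11) = 22q - 11
  -15q + 10 = 22q - 11  ⇒  -37q = -21  ⇒  q = 21/37.
The value is the smuggler's expected payoff against this mix (using route A): (21/37)·(-5) + (16/37)·10 = 55/37.

v = 55/37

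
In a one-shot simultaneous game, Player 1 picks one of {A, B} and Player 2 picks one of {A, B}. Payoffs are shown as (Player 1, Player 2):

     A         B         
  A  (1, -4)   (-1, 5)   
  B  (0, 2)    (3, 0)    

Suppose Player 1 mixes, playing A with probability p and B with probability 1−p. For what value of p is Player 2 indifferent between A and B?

For Player 2 to be willing to mix, Player 2 must be indifferent between A and B, which pins down Player 1's mix.
  Player 2's payoff from A: p·(-4) + (1−p)·2 = -6p + 2
  Player 2's payoff from B: p·5 + (1−p)·0 = 5p
  -6p + 2 = 5p  ⇒  -11p = -2  ⇒  p = 2/11.

p = 2/11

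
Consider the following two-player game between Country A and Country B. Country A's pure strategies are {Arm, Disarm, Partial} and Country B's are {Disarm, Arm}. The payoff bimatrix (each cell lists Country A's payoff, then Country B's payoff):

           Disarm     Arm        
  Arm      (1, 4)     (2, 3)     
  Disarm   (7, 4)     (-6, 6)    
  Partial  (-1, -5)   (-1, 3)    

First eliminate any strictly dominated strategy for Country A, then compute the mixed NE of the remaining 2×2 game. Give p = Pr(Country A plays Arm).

p = 2/3

Country A's strategy Partial is strictly dominated by Arm: 1 > -1 and 2 > -1. Eliminate Partial.
Country A's mix must leave Country B indifferent between Disarm and Arm.
  Country B's payoff to Disarm: p·4 + (1−p)·4 = 4
  Country B's payoff to Arm: p·3 + (1−p)·6 = -3p + 6
  4 = -3p + 6  ⇒  3p = 2  ⇒  p = 2/3.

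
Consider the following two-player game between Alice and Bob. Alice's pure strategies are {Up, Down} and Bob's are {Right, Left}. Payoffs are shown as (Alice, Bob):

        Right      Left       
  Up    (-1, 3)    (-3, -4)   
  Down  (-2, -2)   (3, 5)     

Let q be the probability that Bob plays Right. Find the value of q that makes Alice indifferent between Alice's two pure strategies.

q = 6/7

Set Alice's expected payoff from Up equal to that from Down:
  Alice's expected payoff from Up: q·(-1) + (1−q)·(-3) = 2q - 3
  Alice's expected payoff from Down: q·(-2) + (1−q)·3 = -5q + 3
  2q - 3 = -5q + 3  ⇒  7q = 6  ⇒  q = 6/7.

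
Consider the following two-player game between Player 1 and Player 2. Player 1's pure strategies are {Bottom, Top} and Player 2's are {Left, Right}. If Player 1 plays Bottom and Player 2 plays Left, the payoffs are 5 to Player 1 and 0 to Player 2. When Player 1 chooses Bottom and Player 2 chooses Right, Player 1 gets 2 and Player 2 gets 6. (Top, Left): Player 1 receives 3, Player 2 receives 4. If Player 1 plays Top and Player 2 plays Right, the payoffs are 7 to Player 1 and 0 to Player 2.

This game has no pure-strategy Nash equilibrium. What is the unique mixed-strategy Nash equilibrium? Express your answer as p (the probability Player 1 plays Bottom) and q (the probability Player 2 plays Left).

p = 2/5, q = 5/7

In a mixed equilibrium Player 2 is indifferent between Left and Right; this condition fixes p.
  Player 2's payoff from Left: p·0 + (1−p)·4 = -4p + 4
  Player 2's payoff from Right: p·6 + (1−p)·0 = 6p
  -4p + 4 = 6p  ⇒  -10p = -4  ⇒  p = 2/5.
Player 2's mix must leave Player 1 indifferent between Bottom and Top.
  Player 1's expected payoff from Bottom: q·5 + (1−q)·2 = 3q + 2
  Player 1's expected payoff from Top: q·3 + (1−q)·7 = -4q + 7
  3q + 2 = -4q + 7  ⇒  7q = 5  ⇒  q = 5/7.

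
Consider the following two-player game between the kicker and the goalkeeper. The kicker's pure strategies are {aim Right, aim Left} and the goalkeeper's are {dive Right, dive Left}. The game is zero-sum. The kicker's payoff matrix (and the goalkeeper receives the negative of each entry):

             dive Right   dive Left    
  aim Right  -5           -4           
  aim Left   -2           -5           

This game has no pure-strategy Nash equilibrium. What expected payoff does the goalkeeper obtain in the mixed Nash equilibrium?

The kicker's mix must leave the goalkeeper indifferent between dive Right and dive Left.
  the goalkeeper's payoff to dive Right: p·5 + (1−p)·2 = 3p + 2
  the goalkeeper's payoff to dive Left: p·4 + (1−p)·5 = -p + 5
  3p + 2 = -p + 5  ⇒  4p = 3  ⇒  p = 3/4.
At equilibrium the goalkeeper is indifferent across columns, so the goalkeeper's payoff equals the payoff from dive Right: (3/4)·5 + (1/4)·2 = 17/4.

17/4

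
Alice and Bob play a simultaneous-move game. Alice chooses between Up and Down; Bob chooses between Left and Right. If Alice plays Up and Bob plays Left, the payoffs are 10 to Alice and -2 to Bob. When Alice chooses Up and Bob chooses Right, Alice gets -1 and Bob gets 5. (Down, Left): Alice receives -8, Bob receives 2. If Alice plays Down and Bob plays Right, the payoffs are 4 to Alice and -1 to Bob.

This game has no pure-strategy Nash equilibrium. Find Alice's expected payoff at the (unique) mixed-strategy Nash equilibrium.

32/23

Set Alice's expected payoff from Up equal to that from Down:
  Alice's expected payoff from Up: q·10 + (1−q)·(-1) = 11q - 1
  Alice's expected payoff from Down: q·(-8) + (1−q)·4 = -12q + 4
  11q - 1 = -12q + 4  ⇒  23q = 5  ⇒  q = 5/23.
At equilibrium Alice is indifferent across rows, so Alice's payoff equals the payoff from Up: (5/23)·10 + (18/23)·(-1) = 32/23.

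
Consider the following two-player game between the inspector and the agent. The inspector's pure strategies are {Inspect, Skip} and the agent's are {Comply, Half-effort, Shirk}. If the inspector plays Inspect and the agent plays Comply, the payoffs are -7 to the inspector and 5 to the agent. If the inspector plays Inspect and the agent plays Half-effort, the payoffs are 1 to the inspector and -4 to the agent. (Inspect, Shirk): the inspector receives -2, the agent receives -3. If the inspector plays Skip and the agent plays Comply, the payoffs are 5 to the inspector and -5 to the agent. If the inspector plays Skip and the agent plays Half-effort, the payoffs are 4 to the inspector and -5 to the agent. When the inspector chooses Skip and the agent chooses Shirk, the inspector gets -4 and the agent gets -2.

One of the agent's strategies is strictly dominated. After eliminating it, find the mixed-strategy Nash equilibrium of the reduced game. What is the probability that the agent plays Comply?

q = 1/7

The agent's strategy Half-effort is strictly dominated by Shirk: -3 > -4 and -2 > -5. Eliminate Half-effort.
Set the inspector's expected payoff from Inspect equal to that from Skip:
  the inspector's payoff to Inspect: q·(-7) + (1−q)·(-2) = -5q - 2
  the inspector's payoff to Skip: q·5 + (1−q)·(-4) = 9q - 4
  -5q - 2 = 9q - 4  ⇒  -14q = -2  ⇒  q = 1/7.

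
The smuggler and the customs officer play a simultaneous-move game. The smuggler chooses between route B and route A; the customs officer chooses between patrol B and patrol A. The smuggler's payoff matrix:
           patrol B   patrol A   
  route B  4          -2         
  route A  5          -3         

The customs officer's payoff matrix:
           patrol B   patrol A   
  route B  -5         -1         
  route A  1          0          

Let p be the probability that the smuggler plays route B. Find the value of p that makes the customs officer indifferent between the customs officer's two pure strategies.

In a mixed equilibrium the customs officer is indifferent between patrol B and patrol A; this condition fixes p.
  the customs officer's payoff from patrol B: p·(-5) + (1−p)·1 = -6p + 1
  the customs officer's payoff from patrol A: p·(-1) + (1−p)·0 = -p
  -6p + 1 = -p  ⇒  -5p = -1  ⇒  p = 1/5.

p = 1/5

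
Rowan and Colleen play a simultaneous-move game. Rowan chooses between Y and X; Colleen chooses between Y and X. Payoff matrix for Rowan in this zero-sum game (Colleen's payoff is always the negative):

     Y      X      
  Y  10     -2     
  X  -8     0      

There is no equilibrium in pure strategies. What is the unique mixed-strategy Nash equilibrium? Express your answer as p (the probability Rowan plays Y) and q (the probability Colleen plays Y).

p = 2/5, q = 1/10

In a mixed equilibrium Colleen is indifferent between Y and X; this condition fixes p.
  Colleen's payoff from Y: p·(-10) + (1−p)·8 = -18p + 8
  Colleen's payoff from X: p·2 + (1−p)·0 = 2p
  -18p + 8 = 2p  ⇒  -20p = -8  ⇒  p = 2/5.
Set Rowan's expected payoff from Y equal to that from X:
  Rowan's expected payoff from Y: q·10 + (1−q)·(-2) = 12q - 2
  Rowan's expected payoff from X: q·(-8) + (1−q)·0 = -8q
  12q - 2 = -8q  ⇒  20q = 2  ⇒  q = 1/10.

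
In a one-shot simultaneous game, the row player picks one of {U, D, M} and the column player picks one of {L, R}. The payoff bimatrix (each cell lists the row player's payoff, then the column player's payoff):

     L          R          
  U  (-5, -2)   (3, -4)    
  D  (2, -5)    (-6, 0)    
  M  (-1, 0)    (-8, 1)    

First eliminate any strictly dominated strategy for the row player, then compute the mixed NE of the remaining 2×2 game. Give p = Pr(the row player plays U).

The row player's strategy M is strictly dominated by D: 2 > -1 and -6 > -8. Eliminate M.
For the column player to be willing to mix, the column player must be indifferent between L and R, which pins down the row player's mix.
  the column player's expected payoff from L: p·(-2) + (1−p)·(-5) = 3p - 5
  the column player's expected payoff from R: p·(-4) + (1−p)·0 = -4p
  3p - 5 = -4p  ⇒  7p = 5  ⇒  p = 5/7.

p = 5/7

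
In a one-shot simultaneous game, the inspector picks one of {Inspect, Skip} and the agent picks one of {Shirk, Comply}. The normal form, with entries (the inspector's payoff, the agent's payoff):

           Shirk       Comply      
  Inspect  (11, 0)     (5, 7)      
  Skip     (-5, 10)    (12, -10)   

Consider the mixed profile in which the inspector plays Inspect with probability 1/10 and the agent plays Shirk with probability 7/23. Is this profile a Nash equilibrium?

Given the inspector's mix p = 1/10, the agent's payoff from Shirk is 9 but from Comply is -83/10. The agent strictly prefers Shirk, so the agent would not mix.
So the proposed profile is not a Nash equilibrium.

No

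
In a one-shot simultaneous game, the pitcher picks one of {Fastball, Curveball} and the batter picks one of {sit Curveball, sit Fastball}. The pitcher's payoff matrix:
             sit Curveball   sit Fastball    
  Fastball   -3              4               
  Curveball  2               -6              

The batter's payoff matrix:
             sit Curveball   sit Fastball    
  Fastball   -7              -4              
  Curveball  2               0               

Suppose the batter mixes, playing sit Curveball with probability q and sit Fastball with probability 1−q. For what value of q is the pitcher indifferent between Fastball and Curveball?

In a mixed equilibrium the pitcher is indifferent between Fastball and Curveball; this condition fixes q.
  the pitcher's expected payoff from Fastball: q·(-3) + (1−q)·4 = -7q + 4
  the pitcher's expected payoff from Curveball: q·2 + (1−q)·(-6) = 8q - 6
  -7q + 4 = 8q - 6  ⇒  -15q = -10  ⇒  q = 2/3.

q = 2/3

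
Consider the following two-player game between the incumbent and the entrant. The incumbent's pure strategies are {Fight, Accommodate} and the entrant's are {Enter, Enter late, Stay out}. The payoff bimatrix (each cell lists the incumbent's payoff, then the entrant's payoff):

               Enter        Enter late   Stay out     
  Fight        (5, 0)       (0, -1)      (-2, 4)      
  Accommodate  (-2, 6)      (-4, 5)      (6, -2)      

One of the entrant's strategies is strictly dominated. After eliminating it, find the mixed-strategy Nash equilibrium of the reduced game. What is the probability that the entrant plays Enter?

q = 8/15

The entrant's strategy Enter late is strictly dominated by Enter: 0 > -1 and 6 > 5. Eliminate Enter late.
Set the incumbent's expected payoff from Fight equal to that from Accommodate:
  the incumbent's expected payoff from Fight: q·5 + (1−q)·(-2) = 7q - 2
  the incumbent's expected payoff from Accommodate: q·(-2) + (1−q)·6 = -8q + 6
  7q - 2 = -8q + 6  ⇒  15q = 8  ⇒  q = 8/15.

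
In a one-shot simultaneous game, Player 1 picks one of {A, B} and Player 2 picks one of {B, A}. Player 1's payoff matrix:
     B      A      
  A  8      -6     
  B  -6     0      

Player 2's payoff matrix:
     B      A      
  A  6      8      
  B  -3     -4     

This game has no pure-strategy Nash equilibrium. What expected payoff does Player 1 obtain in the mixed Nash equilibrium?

Set Player 1's expected payoff from A equal to that from B:
  Player 1's expected payoff from A: q·8 + (1−q)·(-6) = 14q - 6
  Player 1's expected payoff from B: q·(-6) + (1−q)·0 = -6q
  14q - 6 = -6q  ⇒  20q = 6  ⇒  q = 3/10.
At equilibrium Player 1 is indifferent across rows, so Player 1's payoff equals the payoff from A: (3/10)·8 + (7/10)·(-6) = -9/5.

-9/5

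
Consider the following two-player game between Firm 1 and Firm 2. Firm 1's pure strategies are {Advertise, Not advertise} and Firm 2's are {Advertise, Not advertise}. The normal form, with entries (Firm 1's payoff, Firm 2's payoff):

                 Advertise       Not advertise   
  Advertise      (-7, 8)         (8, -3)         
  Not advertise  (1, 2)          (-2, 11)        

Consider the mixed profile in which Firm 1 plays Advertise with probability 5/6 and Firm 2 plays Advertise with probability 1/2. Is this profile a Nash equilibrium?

Given Firm 1's mix p = 5/6, Firm 2's payoff from Advertise is 7 but from Not advertise is -2/3. Firm 2 strictly prefers Advertise, so Firm 2 would not mix.
So the proposed profile is not a Nash equilibrium.

No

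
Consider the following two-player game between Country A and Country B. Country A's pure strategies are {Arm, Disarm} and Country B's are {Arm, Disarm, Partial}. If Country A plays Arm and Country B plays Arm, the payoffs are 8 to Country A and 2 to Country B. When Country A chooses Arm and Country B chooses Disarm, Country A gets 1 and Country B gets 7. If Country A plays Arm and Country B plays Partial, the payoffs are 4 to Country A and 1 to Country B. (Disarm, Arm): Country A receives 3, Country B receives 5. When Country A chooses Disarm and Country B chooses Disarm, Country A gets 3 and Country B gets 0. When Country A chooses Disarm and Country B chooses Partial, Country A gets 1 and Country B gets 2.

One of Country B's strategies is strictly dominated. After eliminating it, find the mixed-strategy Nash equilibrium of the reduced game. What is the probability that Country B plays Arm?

Country B's strategy Partial is strictly dominated by Arm: 2 > 1 and 5 > 2. Eliminate Partial.
Country B's mix must leave Country A indifferent between Arm and Disarm.
  Country A's payoff to Arm: q·8 + (1−q)·1 = 7q + 1
  Country A's payoff to Disarm: q·3 + (1−q)·3 = 3
  7q + 1 = 3  ⇒  7q = 2  ⇒  q = 2/7.

q = 2/7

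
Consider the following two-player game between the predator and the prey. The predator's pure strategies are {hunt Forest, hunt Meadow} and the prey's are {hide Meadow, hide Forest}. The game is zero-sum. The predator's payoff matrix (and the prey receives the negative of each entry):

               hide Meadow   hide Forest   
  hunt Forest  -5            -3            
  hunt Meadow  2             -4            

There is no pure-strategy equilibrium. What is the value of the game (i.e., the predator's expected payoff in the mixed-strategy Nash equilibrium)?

v = -13/4

For the predator to be willing to mix, the predator must be indifferent between hunt Forest and hunt Meadow, which pins down the prey's mix.
  the predator's payoff to hunt Forest: q·(-5) + (1−q)·(-3) = -2q - 3
  the predator's payoff to hunt Meadow: q·2 + (1−q)·(-4) = 6q - 4
  -2q - 3 = 6q - 4  ⇒  -8q = -1  ⇒  q = 1/8.
The value is the predator's expected payoff against this mix (using hunt Forest): (1/8)·(-5) + (7/8)·(-3) = -13/4.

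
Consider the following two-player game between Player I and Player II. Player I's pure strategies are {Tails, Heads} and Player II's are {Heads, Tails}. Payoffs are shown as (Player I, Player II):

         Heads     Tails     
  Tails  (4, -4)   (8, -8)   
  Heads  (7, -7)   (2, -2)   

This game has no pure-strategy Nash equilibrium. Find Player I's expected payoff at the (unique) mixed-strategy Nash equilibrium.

16/3

Player I's indifference between Tails and Heads determines Player II's mixing probability q:
  Player I's payoff to Tails: q·4 + (1−q)·8 = -4q + 8
  Player I's payoff to Heads: q·7 + (1−q)·2 = 5q + 2
  -4q + 8 = 5q + 2  ⇒  -9q = -6  ⇒  q = 2/3.
At equilibrium Player I is indifferent across rows, so Player I's payoff equals the payoff from Tails: (2/3)·4 + (1/3)·8 = 16/3.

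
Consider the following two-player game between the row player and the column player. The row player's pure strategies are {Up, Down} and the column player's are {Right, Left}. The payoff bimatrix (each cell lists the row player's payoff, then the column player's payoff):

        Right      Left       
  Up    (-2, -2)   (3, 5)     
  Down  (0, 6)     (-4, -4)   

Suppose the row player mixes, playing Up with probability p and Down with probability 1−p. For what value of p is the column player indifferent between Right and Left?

p = 10/17

For the column player to be willing to mix, the column player must be indifferent between Right and Left, which pins down the row player's mix.
  the column player's payoff from Right: p·(-2) + (1−p)·6 = -8p + 6
  the column player's payoff from Left: p·5 + (1−p)·(-4) = 9p - 4
  -8p + 6 = 9p - 4  ⇒  -17p = -10  ⇒  p = 10/17.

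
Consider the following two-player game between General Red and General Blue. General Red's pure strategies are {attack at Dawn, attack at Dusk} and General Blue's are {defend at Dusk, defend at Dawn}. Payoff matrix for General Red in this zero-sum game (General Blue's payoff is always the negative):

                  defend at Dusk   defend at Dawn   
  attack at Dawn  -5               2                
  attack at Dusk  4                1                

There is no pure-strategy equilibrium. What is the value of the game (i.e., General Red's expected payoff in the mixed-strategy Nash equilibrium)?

v = 13/10

General Red's indifference between attack at Dawn and attack at Dusk determines General Blue's mixing probability q:
  General Red's payoff from attack at Dawn: q·(-5) + (1−q)·2 = -7q + 2
  General Red's payoff from attack at Dusk: q·4 + (1−q)·1 = 3q + 1
  -7q + 2 = 3q + 1  ⇒  -10q = -1  ⇒  q = 1/10.
The value is General Red's expected payoff against this mix (using attack at Dawn): (1/10)·(-5) + (9/10)·2 = 13/10.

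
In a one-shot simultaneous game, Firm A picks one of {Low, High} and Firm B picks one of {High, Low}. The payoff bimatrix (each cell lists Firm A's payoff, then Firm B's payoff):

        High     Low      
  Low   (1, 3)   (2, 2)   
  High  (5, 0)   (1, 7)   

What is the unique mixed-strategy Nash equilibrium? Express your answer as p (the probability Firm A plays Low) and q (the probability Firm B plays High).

p = 7/8, q = 1/5

For Firm B to be willing to mix, Firm B must be indifferent between High and Low, which pins down Firm A's mix.
  Firm B's payoff from High: p·3 + (1−p)·0 = 3p
  Firm B's payoff from Low: p·2 + (1−p)·7 = -5p + 7
  3p = -5p + 7  ⇒  8p = 7  ⇒  p = 7/8.
Firm A's indifference between Low and High determines Firm B's mixing probability q:
  Firm A's expected payoff from Low: q·1 + (1−q)·2 = -q + 2
  Firm A's expected payoff from High: q·5 + (1−q)·1 = 4q + 1
  -q + 2 = 4q + 1  ⇒  -5q = -1  ⇒  q = 1/5.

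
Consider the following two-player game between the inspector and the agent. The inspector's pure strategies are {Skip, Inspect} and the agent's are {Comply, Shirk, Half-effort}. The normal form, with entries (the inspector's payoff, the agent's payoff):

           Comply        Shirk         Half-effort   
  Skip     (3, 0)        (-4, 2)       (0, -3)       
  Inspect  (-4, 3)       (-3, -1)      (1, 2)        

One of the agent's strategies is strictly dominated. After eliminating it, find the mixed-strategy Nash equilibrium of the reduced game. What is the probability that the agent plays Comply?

The agent's strategy Half-effort is strictly dominated by Comply: 0 > -3 and 3 > 2. Eliminate Half-effort.
The agent's mix must leave the inspector indifferent between Skip and Inspect.
  the inspector's payoff to Skip: q·3 + (1−q)·(-4) = 7q - 4
  the inspector's payoff to Inspect: q·(-4) + (1−q)·(-3) = -q - 3
  7q - 4 = -q - 3  ⇒  8q = 1  ⇒  q = 1/8.

q = 1/8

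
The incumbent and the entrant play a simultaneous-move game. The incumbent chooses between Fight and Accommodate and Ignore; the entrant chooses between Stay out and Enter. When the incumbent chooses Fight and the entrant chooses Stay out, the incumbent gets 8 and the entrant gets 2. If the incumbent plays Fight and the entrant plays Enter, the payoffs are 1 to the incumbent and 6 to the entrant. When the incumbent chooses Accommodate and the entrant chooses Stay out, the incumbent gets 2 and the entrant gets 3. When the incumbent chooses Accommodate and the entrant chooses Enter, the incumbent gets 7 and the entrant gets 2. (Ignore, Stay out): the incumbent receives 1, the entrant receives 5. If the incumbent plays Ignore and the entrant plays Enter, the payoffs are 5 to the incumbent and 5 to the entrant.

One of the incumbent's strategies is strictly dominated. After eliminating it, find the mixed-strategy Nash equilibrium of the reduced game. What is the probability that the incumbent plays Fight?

p = 1/5

The incumbent's strategy Ignore is strictly dominated by Accommodate: 2 > 1 and 7 > 5. Eliminate Ignore.
The entrant's indifference between Stay out and Enter determines the incumbent's mixing probability p:
  the entrant's payoff from Stay out: p·2 + (1−p)·3 = -p + 3
  the entrant's payoff from Enter: p·6 + (1−p)·2 = 4p + 2
  -p + 3 = 4p + 2  ⇒  -5p = -1  ⇒  p = 1/5.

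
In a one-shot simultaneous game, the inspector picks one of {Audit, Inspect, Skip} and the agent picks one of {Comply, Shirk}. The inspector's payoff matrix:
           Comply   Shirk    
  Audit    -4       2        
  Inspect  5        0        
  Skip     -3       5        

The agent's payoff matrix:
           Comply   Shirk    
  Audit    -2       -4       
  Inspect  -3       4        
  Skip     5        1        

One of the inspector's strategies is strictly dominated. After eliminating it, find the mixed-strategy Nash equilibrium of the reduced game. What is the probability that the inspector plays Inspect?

The inspector's strategy Audit is strictly dominated by Skip: -3 > -4 and 5 > 2. Eliminate Audit.
Set the agent's expected payoff from Comply equal to that from Shirk:
  the agent's payoff to Comply: p·(-3) + (1−p)·5 = -8p + 5
  the agent's payoff to Shirk: p·4 + (1−p)·1 = 3p + 1
  -8p + 5 = 3p + 1  ⇒  -11p = -4  ⇒  p = 4/11.

p = 4/11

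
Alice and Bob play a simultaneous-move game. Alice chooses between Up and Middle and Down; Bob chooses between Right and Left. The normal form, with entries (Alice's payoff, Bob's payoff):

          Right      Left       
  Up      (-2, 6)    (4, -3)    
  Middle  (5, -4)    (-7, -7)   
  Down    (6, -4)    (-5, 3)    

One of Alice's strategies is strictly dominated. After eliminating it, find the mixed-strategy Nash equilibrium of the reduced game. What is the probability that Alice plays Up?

p = 7/16

Alice's strategy Middle is strictly dominated by Down: 6 > 5 and -5 > -7. Eliminate Middle.
Alice's mix must leave Bob indifferent between Right and Left.
  Bob's payoff from Right: p·6 + (1−p)·(-4) = 10p - 4
  Bob's payoff from Left: p·(-3) + (1−p)·3 = -6p + 3
  10p - 4 = -6p + 3  ⇒  16p = 7  ⇒  p = 7/16.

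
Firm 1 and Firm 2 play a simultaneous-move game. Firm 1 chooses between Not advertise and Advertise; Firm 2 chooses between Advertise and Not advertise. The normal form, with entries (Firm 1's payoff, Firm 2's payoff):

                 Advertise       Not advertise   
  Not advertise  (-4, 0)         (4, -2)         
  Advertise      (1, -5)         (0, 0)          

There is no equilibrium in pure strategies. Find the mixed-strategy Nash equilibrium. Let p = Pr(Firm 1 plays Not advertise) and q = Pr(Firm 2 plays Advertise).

In a mixed equilibrium Firm 2 is indifferent between Advertise and Not advertise; this condition fixes p.
  Firm 2's expected payoff from Advertise: p·0 + (1−p)·(-5) = 5p - 5
  Firm 2's expected payoff from Not advertise: p·(-2) + (1−p)·0 = -2p
  5p - 5 = -2p  ⇒  7p = 5  ⇒  p = 5/7.
In a mixed equilibrium Firm 1 is indifferent between Not advertise and Advertise; this condition fixes q.
  Firm 1's expected payoff from Not advertise: q·(-4) + (1−q)·4 = -8q + 4
  Firm 1's expected payoff from Advertise: q·1 + (1−q)·0 = q
  -8q + 4 = q  ⇒  -9q = -4  ⇒  q = 4/9.

p = 5/7, q = 4/9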